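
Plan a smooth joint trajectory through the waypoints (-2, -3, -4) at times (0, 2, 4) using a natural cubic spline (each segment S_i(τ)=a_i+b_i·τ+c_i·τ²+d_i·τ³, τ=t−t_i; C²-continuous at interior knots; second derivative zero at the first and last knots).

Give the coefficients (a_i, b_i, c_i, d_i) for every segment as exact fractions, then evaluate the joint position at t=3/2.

  seg 0: a=-2 b=-1/2 c=0 d=0
  seg 1: a=-3 b=-1/2 c=0 d=0
S(3/2) = -11/4

Δ: Δ0=-1/2, Δ1=-1/2
row 1: diag=8, rhs=0; c'=1/4, d'=0
back: M1=0
M: M0=0, M1=0, M2=0
seg 0: a=-2, c=M0/2=0, d=(M1−M0)/(6·2)=0, b=Δ0−h0·(2M0+M1)/6=-1/2
seg 1: a=-3, c=M1/2=0, d=(M2−M1)/(6·2)=0, b=Δ1−h1·(2M1+M2)/6=-1/2
t_q=3/2 → seg 0, τ=3/2; S=-2+-1/2·τ+0·τ²+0·τ³=-11/4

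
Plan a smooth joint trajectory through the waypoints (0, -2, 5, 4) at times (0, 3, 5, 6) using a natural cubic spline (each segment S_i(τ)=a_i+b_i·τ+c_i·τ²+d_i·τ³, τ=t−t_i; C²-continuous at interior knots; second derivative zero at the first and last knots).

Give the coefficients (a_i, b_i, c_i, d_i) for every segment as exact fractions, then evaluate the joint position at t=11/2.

Δ: Δ0=-2/3, Δ1=7/2, Δ2=-1
row 1: diag=10, rhs=25; c'=1/5, d'=5/2
row 2: denom=6−2·1/5=28/5; d'=(-27−2·5/2)/(28/5)=-40/7
back: M2=-40/7
back: M1=5/2−1/5·-40/7=51/14
M: M0=0, M1=51/14, M2=-40/7, M3=0
seg 0: a=0, c=M0/2=0, d=(M1−M0)/(6·3)=17/84, b=Δ0−h0·(2M0+M1)/6=-209/84
seg 1: a=-2, c=M1/2=51/28, d=(M2−M1)/(6·2)=-131/168, b=Δ1−h1·(2M1+M2)/6=125/42
seg 2: a=5, c=M2/2=-20/7, d=(M3−M2)/(6·1)=20/21, b=Δ2−h2·(2M2+M3)/6=19/21
t_q=11/2 → seg 2, τ=1/2; S=5+19/21·τ+-20/7·τ²+20/21·τ³=34/7

  seg 0: a=0 b=-209/84 c=0 d=17/84
  seg 1: a=-2 b=125/42 c=51/28 d=-131/168
  seg 2: a=5 b=19/21 c=-20/7 d=20/21
S(11/2) = 34/7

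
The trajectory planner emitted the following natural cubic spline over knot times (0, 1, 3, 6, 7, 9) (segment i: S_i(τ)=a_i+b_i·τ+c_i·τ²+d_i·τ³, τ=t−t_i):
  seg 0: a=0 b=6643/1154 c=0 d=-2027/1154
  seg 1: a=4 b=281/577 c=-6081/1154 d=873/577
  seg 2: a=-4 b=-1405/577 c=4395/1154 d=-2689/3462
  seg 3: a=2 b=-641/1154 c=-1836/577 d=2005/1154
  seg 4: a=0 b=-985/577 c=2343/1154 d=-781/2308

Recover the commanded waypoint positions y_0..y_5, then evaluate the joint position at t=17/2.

y_0=0 y_1=4 y_2=-4 y_3=2 y_4=0 y_5=2
S(17/2) = 15981/18464

y_0 = S_0(0) = a_0 = 0
y_1 = S_1(0) = a_1 = 4
y_2 = S_2(0) = a_2 = -4
y_3 = S_3(0) = a_3 = 2
y_4 = S_4(0) = a_4 = 0
y_5 = S_4(2) = 2
t_q=17/2 is in segment 4 (τ=3/2); S_4(τ)=15981/18464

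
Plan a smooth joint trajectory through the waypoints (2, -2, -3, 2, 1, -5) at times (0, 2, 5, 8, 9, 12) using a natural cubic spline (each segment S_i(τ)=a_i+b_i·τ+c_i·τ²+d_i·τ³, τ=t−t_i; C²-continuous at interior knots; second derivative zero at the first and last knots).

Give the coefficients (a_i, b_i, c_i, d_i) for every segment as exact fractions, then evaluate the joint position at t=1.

  seg 0: a=2 b=-4568/2091 c=0 d=193/4182
  seg 1: a=-2 b=-3410/2091 c=193/697 d=976/18819
  seg 2: a=-3 b=176/123 c=1555/2091 d=-4172/18819
  seg 3: a=2 b=-194/2091 c=-2617/2091 d=240/697
  seg 4: a=1 b=-3268/2091 c=-457/2091 d=457/18819
S(1) = -193/1394

Δ: Δ0=-2, Δ1=-1/3, Δ2=5/3, Δ3=-1, Δ4=-2
row 1: diag=10, rhs=10; c'=3/10, d'=1
row 2: denom=12−3·3/10=111/10; d'=(12−3·1)/(111/10)=30/37
row 3: denom=8−3·10/37=266/37; d'=(-16−3·30/37)/(266/37)=-341/133
row 4: denom=8−1·37/266=2091/266; d'=(-6−1·-341/133)/(2091/266)=-914/2091
back: M4=-914/2091
back: M3=-341/133−37/266·-914/2091=-5234/2091
back: M2=30/37−10/37·-5234/2091=3110/2091
back: M1=1−3/10·3110/2091=386/697
M: M0=0, M1=386/697, M2=3110/2091, M3=-5234/2091, M4=-914/2091, M5=0
seg 0: a=2, c=M0/2=0, d=(M1−M0)/(6·2)=193/4182, b=Δ0−h0·(2M0+M1)/6=-4568/2091
seg 1: a=-2, c=M1/2=193/697, d=(M2−M1)/(6·3)=976/18819, b=Δ1−h1·(2M1+M2)/6=-3410/2091
seg 2: a=-3, c=M2/2=1555/2091, d=(M3−M2)/(6·3)=-4172/18819, b=Δ2−h2·(2M2+M3)/6=176/123
seg 3: a=2, c=M3/2=-2617/2091, d=(M4−M3)/(6·1)=240/697, b=Δ3−h3·(2M3+M4)/6=-194/2091
seg 4: a=1, c=M4/2=-457/2091, d=(M5−M4)/(6·3)=457/18819, b=Δ4−h4·(2M4+M5)/6=-3268/2091
t_q=1 → seg 0, τ=1; S=2+-4568/2091·τ+0·τ²+193/4182·τ³=-193/1394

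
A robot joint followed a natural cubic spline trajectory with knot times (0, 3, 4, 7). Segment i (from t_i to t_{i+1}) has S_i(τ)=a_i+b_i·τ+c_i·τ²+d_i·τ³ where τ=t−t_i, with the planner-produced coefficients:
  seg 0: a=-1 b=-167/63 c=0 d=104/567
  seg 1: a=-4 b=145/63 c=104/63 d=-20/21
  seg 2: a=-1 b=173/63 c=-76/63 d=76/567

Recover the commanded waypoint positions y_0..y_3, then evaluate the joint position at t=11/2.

y_0=-1 y_1=-4 y_2=-1 y_3=0
S(11/2) = 6/7

y_0 = S_0(0) = a_0 = -1
y_1 = S_1(0) = a_1 = -4
y_2 = S_2(0) = a_2 = -1
y_3 = S_2(3) = 0
t_q=11/2 is in segment 2 (τ=3/2); S_2(τ)=6/7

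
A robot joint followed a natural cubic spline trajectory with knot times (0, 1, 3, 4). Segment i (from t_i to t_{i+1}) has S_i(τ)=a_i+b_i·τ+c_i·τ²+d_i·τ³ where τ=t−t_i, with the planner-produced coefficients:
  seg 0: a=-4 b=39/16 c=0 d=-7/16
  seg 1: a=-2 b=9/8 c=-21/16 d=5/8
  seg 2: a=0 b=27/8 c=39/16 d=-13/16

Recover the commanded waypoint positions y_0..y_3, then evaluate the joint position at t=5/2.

y_0 = S_0(0) = a_0 = -4
y_1 = S_1(0) = a_1 = -2
y_2 = S_2(0) = a_2 = 0
y_3 = S_2(1) = 5
t_q=5/2 is in segment 1 (τ=3/2); S_1(τ)=-37/32

y_0=-4 y_1=-2 y_2=0 y_3=5
S(5/2) = -37/32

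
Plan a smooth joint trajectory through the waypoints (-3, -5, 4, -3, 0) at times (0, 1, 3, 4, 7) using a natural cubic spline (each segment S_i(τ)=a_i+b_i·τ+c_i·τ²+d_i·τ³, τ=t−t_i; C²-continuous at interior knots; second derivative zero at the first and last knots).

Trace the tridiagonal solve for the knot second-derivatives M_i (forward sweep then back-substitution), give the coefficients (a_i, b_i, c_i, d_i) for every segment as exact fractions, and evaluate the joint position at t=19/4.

  seg 0: a=-3 b=-2011/500 c=0 d=1011/500
  seg 1: a=-5 b=511/250 c=3033/500 d=-2419/1000
  seg 2: a=4 b=-68/25 c=-1056/125 d=521/125
  seg 3: a=-3 b=-889/125 c=507/125 d=-169/375
S(19/4) = -49941/8000

Δ: Δ0=-2, Δ1=9/2, Δ2=-7, Δ3=1
row 1: diag=6, rhs=39; c'=1/3, d'=13/2
row 2: denom=6−2·1/3=16/3; d'=(-69−2·13/2)/(16/3)=-123/8
row 3: denom=8−1·3/16=125/16; d'=(48−1·-123/8)/(125/16)=1014/125
back: M3=1014/125
back: M2=-123/8−3/16·1014/125=-2112/125
back: M1=13/2−1/3·-2112/125=3033/250
M: M0=0, M1=3033/250, M2=-2112/125, M3=1014/125, M4=0
seg 0: a=-3, c=M0/2=0, d=(M1−M0)/(6·1)=1011/500, b=Δ0−h0·(2M0+M1)/6=-2011/500
seg 1: a=-5, c=M1/2=3033/500, d=(M2−M1)/(6·2)=-2419/1000, b=Δ1−h1·(2M1+M2)/6=511/250
seg 2: a=4, c=M2/2=-1056/125, d=(M3−M2)/(6·1)=521/125, b=Δ2−h2·(2M2+M3)/6=-68/25
seg 3: a=-3, c=M3/2=507/125, d=(M4−M3)/(6·3)=-169/375, b=Δ3−h3·(2M3+M4)/6=-889/125
t_q=19/4 → seg 3, τ=3/4; S=-3+-889/125·τ+507/125·τ²+-169/375·τ³=-49941/8000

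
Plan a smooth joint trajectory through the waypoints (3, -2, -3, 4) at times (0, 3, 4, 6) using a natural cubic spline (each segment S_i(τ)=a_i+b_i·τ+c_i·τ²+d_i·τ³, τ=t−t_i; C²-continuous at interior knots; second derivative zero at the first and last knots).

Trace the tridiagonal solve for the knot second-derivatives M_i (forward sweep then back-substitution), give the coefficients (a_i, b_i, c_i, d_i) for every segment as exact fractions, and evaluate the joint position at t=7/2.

Δ: Δ0=-5/3, Δ1=-1, Δ2=7/2
row 1: diag=8, rhs=4; c'=1/8, d'=1/2
row 2: denom=6−1·1/8=47/8; d'=(27−1·1/2)/(47/8)=212/47
back: M2=212/47
back: M1=1/2−1/8·212/47=-3/47
M: M0=0, M1=-3/47, M2=212/47, M3=0
seg 0: a=3, c=M0/2=0, d=(M1−M0)/(6·3)=-1/282, b=Δ0−h0·(2M0+M1)/6=-461/282
seg 1: a=-2, c=M1/2=-3/94, d=(M2−M1)/(6·1)=215/282, b=Δ1−h1·(2M1+M2)/6=-244/141
seg 2: a=-3, c=M2/2=106/47, d=(M3−M2)/(6·2)=-53/141, b=Δ2−h2·(2M2+M3)/6=139/282
t_q=7/2 → seg 1, τ=1/2; S=-2+-244/141·τ+-3/94·τ²+215/282·τ³=-2089/752

  seg 0: a=3 b=-461/282 c=0 d=-1/282
  seg 1: a=-2 b=-244/141 c=-3/94 d=215/282
  seg 2: a=-3 b=139/282 c=106/47 d=-53/141
S(7/2) = -2089/752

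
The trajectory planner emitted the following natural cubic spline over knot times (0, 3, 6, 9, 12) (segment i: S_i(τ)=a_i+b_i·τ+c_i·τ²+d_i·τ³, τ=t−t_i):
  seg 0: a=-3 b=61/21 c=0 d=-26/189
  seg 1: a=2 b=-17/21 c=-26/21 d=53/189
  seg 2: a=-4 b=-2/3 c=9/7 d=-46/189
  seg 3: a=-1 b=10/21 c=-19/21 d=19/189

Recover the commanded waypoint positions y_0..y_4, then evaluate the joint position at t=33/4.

y_0=-3 y_1=2 y_2=-4 y_3=-1 y_4=-5
S(33/4) = -395/224

y_0 = S_0(0) = a_0 = -3
y_1 = S_1(0) = a_1 = 2
y_2 = S_2(0) = a_2 = -4
y_3 = S_3(0) = a_3 = -1
y_4 = S_3(3) = -5
t_q=33/4 is in segment 2 (τ=9/4); S_2(τ)=-395/224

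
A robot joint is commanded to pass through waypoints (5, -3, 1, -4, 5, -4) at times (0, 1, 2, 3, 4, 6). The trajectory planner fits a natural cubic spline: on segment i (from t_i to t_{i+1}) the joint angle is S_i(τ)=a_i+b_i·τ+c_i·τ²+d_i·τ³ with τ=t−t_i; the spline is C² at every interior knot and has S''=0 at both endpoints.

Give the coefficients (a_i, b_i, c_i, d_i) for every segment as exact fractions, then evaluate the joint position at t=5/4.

Δ: Δ0=-8, Δ1=4, Δ2=-5, Δ3=9, Δ4=-9/2
row 1: diag=4, rhs=72; c'=1/4, d'=18
row 2: denom=4−1·1/4=15/4; d'=(-54−1·18)/(15/4)=-96/5
row 3: denom=4−1·4/15=56/15; d'=(84−1·-96/5)/(56/15)=387/14
row 4: denom=6−1·15/56=321/56; d'=(-81−1·387/14)/(321/56)=-2028/107
back: M4=-2028/107
back: M3=387/14−15/56·-2028/107=3501/107
back: M2=-96/5−4/15·3501/107=-2988/107
back: M1=18−1/4·-2988/107=2673/107
M: M0=0, M1=2673/107, M2=-2988/107, M3=3501/107, M4=-2028/107, M5=0
seg 0: a=5, c=M0/2=0, d=(M1−M0)/(6·1)=891/214, b=Δ0−h0·(2M0+M1)/6=-2603/214
seg 1: a=-3, c=M1/2=2673/214, d=(M2−M1)/(6·1)=-1887/214, b=Δ1−h1·(2M1+M2)/6=35/107
seg 2: a=1, c=M2/2=-1494/107, d=(M3−M2)/(6·1)=2163/214, b=Δ2−h2·(2M2+M3)/6=-245/214
seg 3: a=-4, c=M3/2=3501/214, d=(M4−M3)/(6·1)=-1843/214, b=Δ3−h3·(2M3+M4)/6=134/107
seg 4: a=5, c=M4/2=-1014/107, d=(M5−M4)/(6·2)=169/107, b=Δ4−h4·(2M4+M5)/6=1741/214
t_q=5/4 → seg 1, τ=1/4; S=-3+35/107·τ+2673/214·τ²+-1887/214·τ³=-31163/13696

  seg 0: a=5 b=-2603/214 c=0 d=891/214
  seg 1: a=-3 b=35/107 c=2673/214 d=-1887/214
  seg 2: a=1 b=-245/214 c=-1494/107 d=2163/214
  seg 3: a=-4 b=134/107 c=3501/214 d=-1843/214
  seg 4: a=5 b=1741/214 c=-1014/107 d=169/107
S(5/4) = -31163/13696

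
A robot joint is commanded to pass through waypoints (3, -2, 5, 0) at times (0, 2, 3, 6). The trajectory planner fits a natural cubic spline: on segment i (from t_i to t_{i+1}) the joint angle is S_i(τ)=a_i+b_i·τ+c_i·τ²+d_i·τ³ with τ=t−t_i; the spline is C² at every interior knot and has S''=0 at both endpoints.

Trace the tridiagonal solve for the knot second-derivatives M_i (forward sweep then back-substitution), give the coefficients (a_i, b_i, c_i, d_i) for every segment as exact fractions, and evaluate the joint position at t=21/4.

  seg 0: a=3 b=-1721/282 c=0 d=127/141
  seg 1: a=-2 b=1327/282 c=254/47 d=-877/282
  seg 2: a=5 b=872/141 c=-369/94 d=41/94
S(21/4) = 24125/6016

Δ: Δ0=-5/2, Δ1=7, Δ2=-5/3
row 1: diag=6, rhs=57; c'=1/6, d'=19/2
row 2: denom=8−1·1/6=47/6; d'=(-52−1·19/2)/(47/6)=-369/47
back: M2=-369/47
back: M1=19/2−1/6·-369/47=508/47
M: M0=0, M1=508/47, M2=-369/47, M3=0
seg 0: a=3, c=M0/2=0, d=(M1−M0)/(6·2)=127/141, b=Δ0−h0·(2M0+M1)/6=-1721/282
seg 1: a=-2, c=M1/2=254/47, d=(M2−M1)/(6·1)=-877/282, b=Δ1−h1·(2M1+M2)/6=1327/282
seg 2: a=5, c=M2/2=-369/94, d=(M3−M2)/(6·3)=41/94, b=Δ2−h2·(2M2+M3)/6=872/141
t_q=21/4 → seg 2, τ=9/4; S=5+872/141·τ+-369/94·τ²+41/94·τ³=24125/6016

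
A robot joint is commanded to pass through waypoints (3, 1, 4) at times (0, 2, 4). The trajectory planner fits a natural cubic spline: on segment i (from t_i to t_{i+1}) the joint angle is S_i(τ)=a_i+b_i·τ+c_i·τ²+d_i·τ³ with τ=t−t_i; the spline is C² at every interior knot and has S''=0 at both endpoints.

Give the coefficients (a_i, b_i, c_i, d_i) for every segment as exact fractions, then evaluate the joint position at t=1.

Δ: Δ0=-1, Δ1=3/2
row 1: diag=8, rhs=15; c'=1/4, d'=15/8
back: M1=15/8
M: M0=0, M1=15/8, M2=0
seg 0: a=3, c=M0/2=0, d=(M1−M0)/(6·2)=5/32, b=Δ0−h0·(2M0+M1)/6=-13/8
seg 1: a=1, c=M1/2=15/16, d=(M2−M1)/(6·2)=-5/32, b=Δ1−h1·(2M1+M2)/6=1/4
t_q=1 → seg 0, τ=1; S=3+-13/8·τ+0·τ²+5/32·τ³=49/32

  seg 0: a=3 b=-13/8 c=0 d=5/32
  seg 1: a=1 b=1/4 c=15/16 d=-5/32
S(1) = 49/32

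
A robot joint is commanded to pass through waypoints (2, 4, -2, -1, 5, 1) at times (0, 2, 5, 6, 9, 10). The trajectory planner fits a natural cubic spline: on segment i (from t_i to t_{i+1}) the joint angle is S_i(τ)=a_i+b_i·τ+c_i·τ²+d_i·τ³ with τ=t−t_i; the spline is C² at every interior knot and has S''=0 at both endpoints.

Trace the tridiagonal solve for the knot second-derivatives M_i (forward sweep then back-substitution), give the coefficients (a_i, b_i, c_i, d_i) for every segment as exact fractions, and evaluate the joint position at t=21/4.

  seg 0: a=2 b=2417/1275 c=0 d=-571/2550
  seg 1: a=4 b=-1009/1275 c=-571/425 d=3598/11475
  seg 2: a=-2 b=-29/75 c=377/255 d=-39/425
  seg 3: a=-1 b=2926/1275 c=1534/1275 d=-4978/11475
  seg 4: a=5 b=-2804/1275 c=-1148/425 d=1148/1275
S(21/4) = -10911/5440

Δ: Δ0=1, Δ1=-2, Δ2=1, Δ3=2, Δ4=-4
row 1: diag=10, rhs=-18; c'=3/10, d'=-9/5
row 2: denom=8−3·3/10=71/10; d'=(18−3·-9/5)/(71/10)=234/71
row 3: denom=8−1·10/71=558/71; d'=(6−1·234/71)/(558/71)=32/93
row 4: denom=8−3·71/186=425/62; d'=(-36−3·32/93)/(425/62)=-2296/425
back: M4=-2296/425
back: M3=32/93−71/186·-2296/425=3068/1275
back: M2=234/71−10/71·3068/1275=754/255
back: M1=-9/5−3/10·754/255=-1142/425
M: M0=0, M1=-1142/425, M2=754/255, M3=3068/1275, M4=-2296/425, M5=0
seg 0: a=2, c=M0/2=0, d=(M1−M0)/(6·2)=-571/2550, b=Δ0−h0·(2M0+M1)/6=2417/1275
seg 1: a=4, c=M1/2=-571/425, d=(M2−M1)/(6·3)=3598/11475, b=Δ1−h1·(2M1+M2)/6=-1009/1275
seg 2: a=-2, c=M2/2=377/255, d=(M3−M2)/(6·1)=-39/425, b=Δ2−h2·(2M2+M3)/6=-29/75
seg 3: a=-1, c=M3/2=1534/1275, d=(M4−M3)/(6·3)=-4978/11475, b=Δ3−h3·(2M3+M4)/6=2926/1275
seg 4: a=5, c=M4/2=-1148/425, d=(M5−M4)/(6·1)=1148/1275, b=Δ4−h4·(2M4+M5)/6=-2804/1275
t_q=21/4 → seg 2, τ=1/4; S=-2+-29/75·τ+377/255·τ²+-39/425·τ³=-10911/5440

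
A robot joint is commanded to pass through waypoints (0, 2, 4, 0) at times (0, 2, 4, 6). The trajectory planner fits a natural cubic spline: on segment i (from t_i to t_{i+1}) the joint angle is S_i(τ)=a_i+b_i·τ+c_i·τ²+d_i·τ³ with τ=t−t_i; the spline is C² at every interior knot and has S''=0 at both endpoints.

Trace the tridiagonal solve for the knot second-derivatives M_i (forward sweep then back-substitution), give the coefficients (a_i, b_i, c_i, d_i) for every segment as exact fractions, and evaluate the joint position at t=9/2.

Δ: Δ0=1, Δ1=1, Δ2=-2
row 1: diag=8, rhs=0; c'=1/4, d'=0
row 2: denom=8−2·1/4=15/2; d'=(-18−2·0)/(15/2)=-12/5
back: M2=-12/5
back: M1=0−1/4·-12/5=3/5
M: M0=0, M1=3/5, M2=-12/5, M3=0
seg 0: a=0, c=M0/2=0, d=(M1−M0)/(6·2)=1/20, b=Δ0−h0·(2M0+M1)/6=4/5
seg 1: a=2, c=M1/2=3/10, d=(M2−M1)/(6·2)=-1/4, b=Δ1−h1·(2M1+M2)/6=7/5
seg 2: a=4, c=M2/2=-6/5, d=(M3−M2)/(6·2)=1/5, b=Δ2−h2·(2M2+M3)/6=-2/5
t_q=9/2 → seg 2, τ=1/2; S=4+-2/5·τ+-6/5·τ²+1/5·τ³=141/40

  seg 0: a=0 b=4/5 c=0 d=1/20
  seg 1: a=2 b=7/5 c=3/10 d=-1/4
  seg 2: a=4 b=-2/5 c=-6/5 d=1/5
S(9/2) = 141/40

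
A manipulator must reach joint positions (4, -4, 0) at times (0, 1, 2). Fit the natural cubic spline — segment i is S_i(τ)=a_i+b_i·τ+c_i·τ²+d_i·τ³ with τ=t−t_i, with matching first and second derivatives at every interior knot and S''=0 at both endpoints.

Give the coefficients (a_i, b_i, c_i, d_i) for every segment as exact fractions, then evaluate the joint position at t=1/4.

Δ: Δ0=-8, Δ1=4
row 1: diag=4, rhs=72; c'=1/4, d'=18
back: M1=18
M: M0=0, M1=18, M2=0
seg 0: a=4, c=M0/2=0, d=(M1−M0)/(6·1)=3, b=Δ0−h0·(2M0+M1)/6=-11
seg 1: a=-4, c=M1/2=9, d=(M2−M1)/(6·1)=-3, b=Δ1−h1·(2M1+M2)/6=-2
t_q=1/4 → seg 0, τ=1/4; S=4+-11·τ+0·τ²+3·τ³=83/64

  seg 0: a=4 b=-11 c=0 d=3
  seg 1: a=-4 b=-2 c=9 d=-3
S(1/4) = 83/64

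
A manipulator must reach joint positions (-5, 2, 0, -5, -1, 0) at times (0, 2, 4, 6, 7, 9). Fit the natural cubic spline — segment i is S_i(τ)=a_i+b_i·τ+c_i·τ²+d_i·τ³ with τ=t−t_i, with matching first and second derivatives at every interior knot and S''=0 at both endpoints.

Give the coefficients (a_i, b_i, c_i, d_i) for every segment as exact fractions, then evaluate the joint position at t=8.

Δ: Δ0=7/2, Δ1=-1, Δ2=-5/2, Δ3=4, Δ4=1/2
row 1: diag=8, rhs=-27; c'=1/4, d'=-27/8
row 2: denom=8−2·1/4=15/2; d'=(-9−2·-27/8)/(15/2)=-3/10
row 3: denom=6−2·4/15=82/15; d'=(39−2·-3/10)/(82/15)=297/41
row 4: denom=6−1·15/82=477/82; d'=(-21−1·297/41)/(477/82)=-772/159
back: M4=-772/159
back: M3=297/41−15/82·-772/159=431/53
back: M2=-3/10−4/15·431/53=-785/318
back: M1=-27/8−1/4·-785/318=-877/318
M: M0=0, M1=-877/318, M2=-785/318, M3=431/53, M4=-772/159, M5=0
seg 0: a=-5, c=M0/2=0, d=(M1−M0)/(6·2)=-877/3816, b=Δ0−h0·(2M0+M1)/6=2108/477
seg 1: a=2, c=M1/2=-877/636, d=(M2−M1)/(6·2)=23/954, b=Δ1−h1·(2M1+M2)/6=1585/954
seg 2: a=0, c=M2/2=-785/636, d=(M3−M2)/(6·2)=3371/3816, b=Δ2−h2·(2M2+M3)/6=-3401/954
seg 3: a=-5, c=M3/2=431/106, d=(M4−M3)/(6·1)=-2065/954, b=Δ3−h3·(2M3+M4)/6=1001/477
seg 4: a=-1, c=M4/2=-386/159, d=(M5−M4)/(6·2)=193/477, b=Δ4−h4·(2M4+M5)/6=3565/954
t_q=8 → seg 4, τ=1; S=-1+3565/954·τ+-386/159·τ²+193/477·τ³=227/318

  seg 0: a=-5 b=2108/477 c=0 d=-877/3816
  seg 1: a=2 b=1585/954 c=-877/636 d=23/954
  seg 2: a=0 b=-3401/954 c=-785/636 d=3371/3816
  seg 3: a=-5 b=1001/477 c=431/106 d=-2065/954
  seg 4: a=-1 b=3565/954 c=-386/159 d=193/477
S(8) = 227/318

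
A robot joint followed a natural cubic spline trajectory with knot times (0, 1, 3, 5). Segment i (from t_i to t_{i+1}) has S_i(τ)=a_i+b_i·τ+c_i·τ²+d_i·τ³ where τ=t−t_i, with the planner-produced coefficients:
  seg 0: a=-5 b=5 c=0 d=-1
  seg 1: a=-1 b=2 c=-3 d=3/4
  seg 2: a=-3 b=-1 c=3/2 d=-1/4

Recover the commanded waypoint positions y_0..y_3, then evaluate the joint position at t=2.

y_0 = S_0(0) = a_0 = -5
y_1 = S_1(0) = a_1 = -1
y_2 = S_2(0) = a_2 = -3
y_3 = S_2(2) = -1
t_q=2 is in segment 1 (τ=1); S_1(τ)=-5/4

y_0=-5 y_1=-1 y_2=-3 y_3=-1
S(2) = -5/4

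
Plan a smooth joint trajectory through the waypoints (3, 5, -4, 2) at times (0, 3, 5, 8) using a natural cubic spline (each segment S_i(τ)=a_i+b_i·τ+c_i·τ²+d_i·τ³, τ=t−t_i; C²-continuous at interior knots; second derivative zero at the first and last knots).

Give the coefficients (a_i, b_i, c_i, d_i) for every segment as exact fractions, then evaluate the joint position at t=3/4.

  seg 0: a=3 b=43/16 c=0 d=-97/432
  seg 1: a=5 b=-27/8 c=-97/48 d=35/48
  seg 2: a=-4 b=-65/24 c=113/48 d=-113/432
S(3/4) = 5039/1024

Δ: Δ0=2/3, Δ1=-9/2, Δ2=2
row 1: diag=10, rhs=-31; c'=1/5, d'=-31/10
row 2: denom=10−2·1/5=48/5; d'=(39−2·-31/10)/(48/5)=113/24
back: M2=113/24
back: M1=-31/10−1/5·113/24=-97/24
M: M0=0, M1=-97/24, M2=113/24, M3=0
seg 0: a=3, c=M0/2=0, d=(M1−M0)/(6·3)=-97/432, b=Δ0−h0·(2M0+M1)/6=43/16
seg 1: a=5, c=M1/2=-97/48, d=(M2−M1)/(6·2)=35/48, b=Δ1−h1·(2M1+M2)/6=-27/8
seg 2: a=-4, c=M2/2=113/48, d=(M3−M2)/(6·3)=-113/432, b=Δ2−h2·(2M2+M3)/6=-65/24
t_q=3/4 → seg 0, τ=3/4; S=3+43/16·τ+0·τ²+-97/432·τ³=5039/1024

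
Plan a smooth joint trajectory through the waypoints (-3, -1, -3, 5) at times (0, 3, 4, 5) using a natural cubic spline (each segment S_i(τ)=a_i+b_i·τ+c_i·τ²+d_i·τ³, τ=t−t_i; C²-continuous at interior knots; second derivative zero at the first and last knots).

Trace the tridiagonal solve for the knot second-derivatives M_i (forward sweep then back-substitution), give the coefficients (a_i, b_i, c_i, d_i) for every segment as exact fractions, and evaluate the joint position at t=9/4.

  seg 0: a=-3 b=8/3 c=0 d=-2/9
  seg 1: a=-1 b=-10/3 c=-2 d=10/3
  seg 2: a=-3 b=8/3 c=8 d=-8/3
S(9/4) = 15/32

Δ: Δ0=2/3, Δ1=-2, Δ2=8
row 1: diag=8, rhs=-16; c'=1/8, d'=-2
row 2: denom=4−1·1/8=31/8; d'=(60−1·-2)/(31/8)=16
back: M2=16
back: M1=-2−1/8·16=-4
M: M0=0, M1=-4, M2=16, M3=0
seg 0: a=-3, c=M0/2=0, d=(M1−M0)/(6·3)=-2/9, b=Δ0−h0·(2M0+M1)/6=8/3
seg 1: a=-1, c=M1/2=-2, d=(M2−M1)/(6·1)=10/3, b=Δ1−h1·(2M1+M2)/6=-10/3
seg 2: a=-3, c=M2/2=8, d=(M3−M2)/(6·1)=-8/3, b=Δ2−h2·(2M2+M3)/6=8/3
t_q=9/4 → seg 0, τ=9/4; S=-3+8/3·τ+0·τ²+-2/9·τ³=15/32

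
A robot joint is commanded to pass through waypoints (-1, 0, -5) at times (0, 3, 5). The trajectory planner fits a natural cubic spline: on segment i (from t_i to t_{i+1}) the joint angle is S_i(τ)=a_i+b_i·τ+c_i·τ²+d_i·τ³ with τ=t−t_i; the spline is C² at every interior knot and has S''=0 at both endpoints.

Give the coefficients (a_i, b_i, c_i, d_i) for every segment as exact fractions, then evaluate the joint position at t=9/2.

Δ: Δ0=1/3, Δ1=-5/2
row 1: diag=10, rhs=-17; c'=1/5, d'=-17/10
back: M1=-17/10
M: M0=0, M1=-17/10, M2=0
seg 0: a=-1, c=M0/2=0, d=(M1−M0)/(6·3)=-17/180, b=Δ0−h0·(2M0+M1)/6=71/60
seg 1: a=0, c=M1/2=-17/20, d=(M2−M1)/(6·2)=17/120, b=Δ1−h1·(2M1+M2)/6=-41/30
t_q=9/2 → seg 1, τ=3/2; S=0+-41/30·τ+-17/20·τ²+17/120·τ³=-223/64

  seg 0: a=-1 b=71/60 c=0 d=-17/180
  seg 1: a=0 b=-41/30 c=-17/20 d=17/120
S(9/2) = -223/64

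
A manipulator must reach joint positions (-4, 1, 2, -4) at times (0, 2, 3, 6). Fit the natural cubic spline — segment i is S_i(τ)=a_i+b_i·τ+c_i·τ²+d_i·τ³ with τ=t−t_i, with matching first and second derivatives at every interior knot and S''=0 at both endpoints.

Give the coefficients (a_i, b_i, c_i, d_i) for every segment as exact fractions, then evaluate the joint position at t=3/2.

  seg 0: a=-4 b=271/94 c=0 d=-9/94
  seg 1: a=1 b=163/94 c=-27/47 d=-15/94
  seg 2: a=2 b=5/47 c=-99/94 d=11/94
S(3/2) = 1/752

Δ: Δ0=5/2, Δ1=1, Δ2=-2
row 1: diag=6, rhs=-9; c'=1/6, d'=-3/2
row 2: denom=8−1·1/6=47/6; d'=(-18−1·-3/2)/(47/6)=-99/47
back: M2=-99/47
back: M1=-3/2−1/6·-99/47=-54/47
M: M0=0, M1=-54/47, M2=-99/47, M3=0
seg 0: a=-4, c=M0/2=0, d=(M1−M0)/(6·2)=-9/94, b=Δ0−h0·(2M0+M1)/6=271/94
seg 1: a=1, c=M1/2=-27/47, d=(M2−M1)/(6·1)=-15/94, b=Δ1−h1·(2M1+M2)/6=163/94
seg 2: a=2, c=M2/2=-99/94, d=(M3−M2)/(6·3)=11/94, b=Δ2−h2·(2M2+M3)/6=5/47
t_q=3/2 → seg 0, τ=3/2; S=-4+271/94·τ+0·τ²+-9/94·τ³=1/752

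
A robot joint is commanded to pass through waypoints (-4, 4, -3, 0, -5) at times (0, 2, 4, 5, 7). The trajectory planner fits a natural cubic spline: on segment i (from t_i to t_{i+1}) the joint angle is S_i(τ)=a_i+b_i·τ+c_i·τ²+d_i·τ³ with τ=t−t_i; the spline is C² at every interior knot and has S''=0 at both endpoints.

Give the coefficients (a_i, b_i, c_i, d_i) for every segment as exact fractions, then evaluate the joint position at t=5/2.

Δ: Δ0=4, Δ1=-7/2, Δ2=3, Δ3=-5/2
row 1: diag=8, rhs=-45; c'=1/4, d'=-45/8
row 2: denom=6−2·1/4=11/2; d'=(39−2·-45/8)/(11/2)=201/22
row 3: denom=6−1·2/11=64/11; d'=(-33−1·201/22)/(64/11)=-927/128
back: M3=-927/128
back: M2=201/22−2/11·-927/128=669/64
back: M1=-45/8−1/4·669/64=-2109/256
M: M0=0, M1=-2109/256, M2=669/64, M3=-927/128, M4=0
seg 0: a=-4, c=M0/2=0, d=(M1−M0)/(6·2)=-703/1024, b=Δ0−h0·(2M0+M1)/6=1727/256
seg 1: a=4, c=M1/2=-2109/512, d=(M2−M1)/(6·2)=1595/1024, b=Δ1−h1·(2M1+M2)/6=-191/128
seg 2: a=-3, c=M2/2=669/128, d=(M3−M2)/(6·1)=-755/256, b=Δ2−h2·(2M2+M3)/6=185/256
seg 3: a=0, c=M3/2=-927/256, d=(M4−M3)/(6·2)=309/512, b=Δ3−h3·(2M3+M4)/6=149/64
t_q=5/2 → seg 1, τ=1/2; S=4+-191/128·τ+-2109/512·τ²+1595/1024·τ³=19815/8192

  seg 0: a=-4 b=1727/256 c=0 d=-703/1024
  seg 1: a=4 b=-191/128 c=-2109/512 d=1595/1024
  seg 2: a=-3 b=185/256 c=669/128 d=-755/256
  seg 3: a=0 b=149/64 c=-927/256 d=309/512
S(5/2) = 19815/8192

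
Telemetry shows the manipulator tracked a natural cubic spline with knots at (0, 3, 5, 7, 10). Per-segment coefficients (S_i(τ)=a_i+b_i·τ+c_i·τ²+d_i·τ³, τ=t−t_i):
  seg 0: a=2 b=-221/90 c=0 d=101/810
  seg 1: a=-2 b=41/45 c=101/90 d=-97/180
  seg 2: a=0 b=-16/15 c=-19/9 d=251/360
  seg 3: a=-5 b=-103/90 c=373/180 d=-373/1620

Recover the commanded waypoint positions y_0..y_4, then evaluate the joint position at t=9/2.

y_0 = S_0(0) = a_0 = 2
y_1 = S_1(0) = a_1 = -2
y_2 = S_2(0) = a_2 = 0
y_3 = S_3(0) = a_3 = -5
y_4 = S_3(3) = 4
t_q=9/2 is in segment 1 (τ=3/2); S_1(τ)=7/96

y_0=2 y_1=-2 y_2=0 y_3=-5 y_4=4
S(9/2) = 7/96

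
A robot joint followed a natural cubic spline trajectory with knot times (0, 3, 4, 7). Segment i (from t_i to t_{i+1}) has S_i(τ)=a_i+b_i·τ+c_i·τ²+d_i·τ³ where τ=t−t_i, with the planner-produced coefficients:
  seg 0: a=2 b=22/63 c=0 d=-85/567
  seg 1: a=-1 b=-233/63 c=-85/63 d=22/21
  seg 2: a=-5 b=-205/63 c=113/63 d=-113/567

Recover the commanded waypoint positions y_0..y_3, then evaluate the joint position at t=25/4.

y_0=2 y_1=-1 y_2=-5 y_3=-4
S(25/4) = -2469/448

y_0 = S_0(0) = a_0 = 2
y_1 = S_1(0) = a_1 = -1
y_2 = S_2(0) = a_2 = -5
y_3 = S_2(3) = -4
t_q=25/4 is in segment 2 (τ=9/4); S_2(τ)=-2469/448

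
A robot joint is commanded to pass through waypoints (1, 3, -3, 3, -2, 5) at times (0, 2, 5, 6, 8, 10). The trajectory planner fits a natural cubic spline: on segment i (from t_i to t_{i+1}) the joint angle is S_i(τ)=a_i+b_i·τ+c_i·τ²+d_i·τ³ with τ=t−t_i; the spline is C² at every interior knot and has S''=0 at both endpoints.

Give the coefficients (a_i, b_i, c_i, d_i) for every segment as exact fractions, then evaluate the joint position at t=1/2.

  seg 0: a=1 b=1925/761 c=0 d=-291/761
  seg 1: a=3 b=-1567/761 c=-1746/761 d=587/761
  seg 2: a=-3 b=3806/761 c=3537/761 d=-2777/761
  seg 3: a=3 b=2549/761 c=-4794/761 d=10273/6088
  seg 4: a=-2 b=-2435/1522 c=11643/3044 d=-3881/6088
S(1/2) = 13497/6088

Δ: Δ0=1, Δ1=-2, Δ2=6, Δ3=-5/2, Δ4=7/2
row 1: diag=10, rhs=-18; c'=3/10, d'=-9/5
row 2: denom=8−3·3/10=71/10; d'=(48−3·-9/5)/(71/10)=534/71
row 3: denom=6−1·10/71=416/71; d'=(-51−1·534/71)/(416/71)=-4155/416
row 4: denom=8−2·71/208=761/104; d'=(36−2·-4155/416)/(761/104)=11643/1522
back: M4=11643/1522
back: M3=-4155/416−71/208·11643/1522=-9588/761
back: M2=534/71−10/71·-9588/761=7074/761
back: M1=-9/5−3/10·7074/761=-3492/761
M: M0=0, M1=-3492/761, M2=7074/761, M3=-9588/761, M4=11643/1522, M5=0
seg 0: a=1, c=M0/2=0, d=(M1−M0)/(6·2)=-291/761, b=Δ0−h0·(2M0+M1)/6=1925/761
seg 1: a=3, c=M1/2=-1746/761, d=(M2−M1)/(6·3)=587/761, b=Δ1−h1·(2M1+M2)/6=-1567/761
seg 2: a=-3, c=M2/2=3537/761, d=(M3−M2)/(6·1)=-2777/761, b=Δ2−h2·(2M2+M3)/6=3806/761
seg 3: a=3, c=M3/2=-4794/761, d=(M4−M3)/(6·2)=10273/6088, b=Δ3−h3·(2M3+M4)/6=2549/761
seg 4: a=-2, c=M4/2=11643/3044, d=(M5−M4)/(6·2)=-3881/6088, b=Δ4−h4·(2M4+M5)/6=-2435/1522
t_q=1/2 → seg 0, τ=1/2; S=1+1925/761·τ+0·τ²+-291/761·τ³=13497/6088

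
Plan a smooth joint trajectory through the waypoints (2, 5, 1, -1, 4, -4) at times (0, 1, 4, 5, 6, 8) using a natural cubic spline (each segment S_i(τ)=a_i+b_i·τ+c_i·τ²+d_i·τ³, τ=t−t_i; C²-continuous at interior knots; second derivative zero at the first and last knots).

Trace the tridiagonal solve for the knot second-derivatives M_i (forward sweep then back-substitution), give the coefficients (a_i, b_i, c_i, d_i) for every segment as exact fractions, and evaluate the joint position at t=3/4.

  seg 0: a=2 b=12670/3651 c=0 d=-1717/3651
  seg 1: a=5 b=7519/3651 c=-1717/1217 d=1022/10953
  seg 2: a=1 b=-14189/3651 c=-695/1217 d=8972/3651
  seg 3: a=-1 b=8557/3651 c=8277/1217 d=-15133/3651
  seg 4: a=4 b=12820/3651 c=-6856/1217 d=3428/3651
S(3/4) = 343043/77888

Δ: Δ0=3, Δ1=-4/3, Δ2=-2, Δ3=5, Δ4=-4
row 1: diag=8, rhs=-26; c'=3/8, d'=-13/4
row 2: denom=8−3·3/8=55/8; d'=(-4−3·-13/4)/(55/8)=46/55
row 3: denom=4−1·8/55=212/55; d'=(42−1·46/55)/(212/55)=566/53
row 4: denom=6−1·55/212=1217/212; d'=(-54−1·566/53)/(1217/212)=-13712/1217
back: M4=-13712/1217
back: M3=566/53−55/212·-13712/1217=16554/1217
back: M2=46/55−8/55·16554/1217=-1390/1217
back: M1=-13/4−3/8·-1390/1217=-3434/1217
M: M0=0, M1=-3434/1217, M2=-1390/1217, M3=16554/1217, M4=-13712/1217, M5=0
seg 0: a=2, c=M0/2=0, d=(M1−M0)/(6·1)=-1717/3651, b=Δ0−h0·(2M0+M1)/6=12670/3651
seg 1: a=5, c=M1/2=-1717/1217, d=(M2−M1)/(6·3)=1022/10953, b=Δ1−h1·(2M1+M2)/6=7519/3651
seg 2: a=1, c=M2/2=-695/1217, d=(M3−M2)/(6·1)=8972/3651, b=Δ2−h2·(2M2+M3)/6=-14189/3651
seg 3: a=-1, c=M3/2=8277/1217, d=(M4−M3)/(6·1)=-15133/3651, b=Δ3−h3·(2M3+M4)/6=8557/3651
seg 4: a=4, c=M4/2=-6856/1217, d=(M5−M4)/(6·2)=3428/3651, b=Δ4−h4·(2M4+M5)/6=12820/3651
t_q=3/4 → seg 0, τ=3/4; S=2+12670/3651·τ+0·τ²+-1717/3651·τ³=343043/77888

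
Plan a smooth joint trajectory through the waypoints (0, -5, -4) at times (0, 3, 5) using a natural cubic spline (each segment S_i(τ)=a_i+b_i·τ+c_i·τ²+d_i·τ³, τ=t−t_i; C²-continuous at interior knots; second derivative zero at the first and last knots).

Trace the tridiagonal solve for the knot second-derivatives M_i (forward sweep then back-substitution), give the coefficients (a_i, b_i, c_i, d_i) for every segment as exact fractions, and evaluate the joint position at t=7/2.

  seg 0: a=0 b=-139/60 c=0 d=13/180
  seg 1: a=-5 b=-11/30 c=13/20 d=-13/120
S(7/2) = -1611/320

Δ: Δ0=-5/3, Δ1=1/2
row 1: diag=10, rhs=13; c'=1/5, d'=13/10
back: M1=13/10
M: M0=0, M1=13/10, M2=0
seg 0: a=0, c=M0/2=0, d=(M1−M0)/(6·3)=13/180, b=Δ0−h0·(2M0+M1)/6=-139/60
seg 1: a=-5, c=M1/2=13/20, d=(M2−M1)/(6·2)=-13/120, b=Δ1−h1·(2M1+M2)/6=-11/30
t_q=7/2 → seg 1, τ=1/2; S=-5+-11/30·τ+13/20·τ²+-13/120·τ³=-1611/320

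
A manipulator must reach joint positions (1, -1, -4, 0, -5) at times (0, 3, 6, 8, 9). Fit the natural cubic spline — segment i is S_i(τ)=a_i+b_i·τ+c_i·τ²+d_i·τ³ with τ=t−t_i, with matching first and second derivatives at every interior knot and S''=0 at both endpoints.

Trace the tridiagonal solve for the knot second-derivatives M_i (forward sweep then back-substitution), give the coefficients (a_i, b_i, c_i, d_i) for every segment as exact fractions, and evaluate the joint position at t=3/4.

Δ: Δ0=-2/3, Δ1=-1, Δ2=2, Δ3=-5
row 1: diag=12, rhs=-2; c'=1/4, d'=-1/6
row 2: denom=10−3·1/4=37/4; d'=(18−3·-1/6)/(37/4)=2
row 3: denom=6−2·8/37=206/37; d'=(-42−2·2)/(206/37)=-851/103
back: M3=-851/103
back: M2=2−8/37·-851/103=390/103
back: M1=-1/6−1/4·390/103=-344/309
M: M0=0, M1=-344/309, M2=390/103, M3=-851/103, M4=0
seg 0: a=1, c=M0/2=0, d=(M1−M0)/(6·3)=-172/2781, b=Δ0−h0·(2M0+M1)/6=-34/309
seg 1: a=-1, c=M1/2=-172/309, d=(M2−M1)/(6·3)=757/2781, b=Δ1−h1·(2M1+M2)/6=-550/309
seg 2: a=-4, c=M2/2=195/103, d=(M3−M2)/(6·2)=-1241/1236, b=Δ2−h2·(2M2+M3)/6=689/309
seg 3: a=0, c=M3/2=-851/206, d=(M4−M3)/(6·1)=851/618, b=Δ3−h3·(2M3+M4)/6=-694/309
t_q=3/4 → seg 0, τ=3/4; S=1+-34/309·τ+0·τ²+-172/2781·τ³=1469/1648

  seg 0: a=1 b=-34/309 c=0 d=-172/2781
  seg 1: a=-1 b=-550/309 c=-172/309 d=757/2781
  seg 2: a=-4 b=689/309 c=195/103 d=-1241/1236
  seg 3: a=0 b=-694/309 c=-851/206 d=851/618
S(3/4) = 1469/1648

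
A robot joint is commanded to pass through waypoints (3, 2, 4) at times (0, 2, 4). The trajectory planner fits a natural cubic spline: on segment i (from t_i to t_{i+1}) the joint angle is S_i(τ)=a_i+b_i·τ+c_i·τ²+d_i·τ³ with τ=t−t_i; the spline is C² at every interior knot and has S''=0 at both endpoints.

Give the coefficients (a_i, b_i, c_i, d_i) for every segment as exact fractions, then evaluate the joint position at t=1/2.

  seg 0: a=3 b=-7/8 c=0 d=3/32
  seg 1: a=2 b=1/4 c=9/16 d=-3/32
S(1/2) = 659/256

Δ: Δ0=-1/2, Δ1=1
row 1: diag=8, rhs=9; c'=1/4, d'=9/8
back: M1=9/8
M: M0=0, M1=9/8, M2=0
seg 0: a=3, c=M0/2=0, d=(M1−M0)/(6·2)=3/32, b=Δ0−h0·(2M0+M1)/6=-7/8
seg 1: a=2, c=M1/2=9/16, d=(M2−M1)/(6·2)=-3/32, b=Δ1−h1·(2M1+M2)/6=1/4
t_q=1/2 → seg 0, τ=1/2; S=3+-7/8·τ+0·τ²+3/32·τ³=659/256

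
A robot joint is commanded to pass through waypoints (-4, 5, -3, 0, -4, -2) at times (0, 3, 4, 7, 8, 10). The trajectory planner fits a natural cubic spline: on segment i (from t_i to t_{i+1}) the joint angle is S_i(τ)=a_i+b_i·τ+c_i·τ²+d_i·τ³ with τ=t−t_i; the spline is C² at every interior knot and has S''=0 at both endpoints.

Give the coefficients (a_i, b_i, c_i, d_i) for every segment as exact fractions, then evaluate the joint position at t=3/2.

Δ: Δ0=3, Δ1=-8, Δ2=1, Δ3=-4, Δ4=1
row 1: diag=8, rhs=-66; c'=1/8, d'=-33/4
row 2: denom=8−1·1/8=63/8; d'=(54−1·-33/4)/(63/8)=166/21
row 3: denom=8−3·8/21=48/7; d'=(-30−3·166/21)/(48/7)=-47/6
row 4: denom=6−1·7/48=281/48; d'=(30−1·-47/6)/(281/48)=1816/281
back: M4=1816/281
back: M3=-47/6−7/48·1816/281=-2466/281
back: M2=166/21−8/21·-2466/281=9482/843
back: M1=-33/4−1/8·9482/843=-8140/843
M: M0=0, M1=-8140/843, M2=9482/843, M3=-2466/281, M4=1816/281, M5=0
seg 0: a=-4, c=M0/2=0, d=(M1−M0)/(6·3)=-4070/7587, b=Δ0−h0·(2M0+M1)/6=6599/843
seg 1: a=5, c=M1/2=-4070/843, d=(M2−M1)/(6·1)=979/281, b=Δ1−h1·(2M1+M2)/6=-5611/843
seg 2: a=-3, c=M2/2=4741/843, d=(M3−M2)/(6·3)=-8440/7587, b=Δ2−h2·(2M2+M3)/6=-4940/843
seg 3: a=0, c=M3/2=-1233/281, d=(M4−M3)/(6·1)=2141/843, b=Δ3−h3·(2M3+M4)/6=-1814/843
seg 4: a=-4, c=M4/2=908/281, d=(M5−M4)/(6·2)=-454/843, b=Δ4−h4·(2M4+M5)/6=-2789/843
t_q=3/2 → seg 0, τ=3/2; S=-4+6599/843·τ+0·τ²+-4070/7587·τ³=6667/1124

  seg 0: a=-4 b=6599/843 c=0 d=-4070/7587
  seg 1: a=5 b=-5611/843 c=-4070/843 d=979/281
  seg 2: a=-3 b=-4940/843 c=4741/843 d=-8440/7587
  seg 3: a=0 b=-1814/843 c=-1233/281 d=2141/843
  seg 4: a=-4 b=-2789/843 c=908/281 d=-454/843
S(3/2) = 6667/1124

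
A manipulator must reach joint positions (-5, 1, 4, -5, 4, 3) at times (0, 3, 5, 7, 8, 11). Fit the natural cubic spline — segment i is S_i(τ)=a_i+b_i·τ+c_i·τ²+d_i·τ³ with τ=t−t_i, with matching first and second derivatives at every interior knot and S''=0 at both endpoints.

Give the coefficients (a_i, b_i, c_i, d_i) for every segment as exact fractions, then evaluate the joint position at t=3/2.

  seg 0: a=-5 b=980/813 c=0 d=646/7317
  seg 1: a=1 b=2918/813 c=646/813 d=-5981/6504
  seg 2: a=4 b=-2313/542 c=-15359/3252 d=14981/6504
  seg 3: a=-5 b=3643/813 c=7396/813 d=-3722/813
  seg 4: a=4 b=2423/271 c=-3770/813 d=3770/7317
S(3/2) = -3137/1084

Δ: Δ0=2, Δ1=3/2, Δ2=-9/2, Δ3=9, Δ4=-1/3
row 1: diag=10, rhs=-3; c'=1/5, d'=-3/10
row 2: denom=8−2·1/5=38/5; d'=(-36−2·-3/10)/(38/5)=-177/38
row 3: denom=6−2·5/19=104/19; d'=(81−2·-177/38)/(104/19)=33/2
row 4: denom=8−1·19/104=813/104; d'=(-56−1·33/2)/(813/104)=-7540/813
back: M4=-7540/813
back: M3=33/2−19/104·-7540/813=14792/813
back: M2=-177/38−5/19·14792/813=-15359/1626
back: M1=-3/10−1/5·-15359/1626=1292/813
M: M0=0, M1=1292/813, M2=-15359/1626, M3=14792/813, M4=-7540/813, M5=0
seg 0: a=-5, c=M0/2=0, d=(M1−M0)/(6·3)=646/7317, b=Δ0−h0·(2M0+M1)/6=980/813
seg 1: a=1, c=M1/2=646/813, d=(M2−M1)/(6·2)=-5981/6504, b=Δ1−h1·(2M1+M2)/6=2918/813
seg 2: a=4, c=M2/2=-15359/3252, d=(M3−M2)/(6·2)=14981/6504, b=Δ2−h2·(2M2+M3)/6=-2313/542
seg 3: a=-5, c=M3/2=7396/813, d=(M4−M3)/(6·1)=-3722/813, b=Δ3−h3·(2M3+M4)/6=3643/813
seg 4: a=4, c=M4/2=-3770/813, d=(M5−M4)/(6·3)=3770/7317, b=Δ4−h4·(2M4+M5)/6=2423/271
t_q=3/2 → seg 0, τ=3/2; S=-5+980/813·τ+0·τ²+646/7317·τ³=-3137/1084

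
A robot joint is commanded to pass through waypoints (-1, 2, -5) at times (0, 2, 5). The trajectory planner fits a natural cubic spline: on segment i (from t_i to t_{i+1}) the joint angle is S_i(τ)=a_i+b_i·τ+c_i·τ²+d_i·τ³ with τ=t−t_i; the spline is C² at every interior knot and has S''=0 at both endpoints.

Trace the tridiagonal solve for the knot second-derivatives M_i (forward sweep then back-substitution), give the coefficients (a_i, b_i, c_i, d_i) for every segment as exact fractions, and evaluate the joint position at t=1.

Δ: Δ0=3/2, Δ1=-7/3
row 1: diag=10, rhs=-23; c'=3/10, d'=-23/10
back: M1=-23/10
M: M0=0, M1=-23/10, M2=0
seg 0: a=-1, c=M0/2=0, d=(M1−M0)/(6·2)=-23/120, b=Δ0−h0·(2M0+M1)/6=34/15
seg 1: a=2, c=M1/2=-23/20, d=(M2−M1)/(6·3)=23/180, b=Δ1−h1·(2M1+M2)/6=-1/30
t_q=1 → seg 0, τ=1; S=-1+34/15·τ+0·τ²+-23/120·τ³=43/40

  seg 0: a=-1 b=34/15 c=0 d=-23/120
  seg 1: a=2 b=-1/30 c=-23/20 d=23/180
S(1) = 43/40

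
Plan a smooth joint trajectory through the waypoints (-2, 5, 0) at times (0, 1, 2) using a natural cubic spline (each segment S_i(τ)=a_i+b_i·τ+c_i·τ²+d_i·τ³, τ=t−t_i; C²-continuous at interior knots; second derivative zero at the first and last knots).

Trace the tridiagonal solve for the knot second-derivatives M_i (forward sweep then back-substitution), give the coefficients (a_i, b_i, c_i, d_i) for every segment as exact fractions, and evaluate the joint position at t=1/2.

  seg 0: a=-2 b=10 c=0 d=-3
  seg 1: a=5 b=1 c=-9 d=3
S(1/2) = 21/8

Δ: Δ0=7, Δ1=-5
row 1: diag=4, rhs=-72; c'=1/4, d'=-18
back: M1=-18
M: M0=0, M1=-18, M2=0
seg 0: a=-2, c=M0/2=0, d=(M1−M0)/(6·1)=-3, b=Δ0−h0·(2M0+M1)/6=10
seg 1: a=5, c=M1/2=-9, d=(M2−M1)/(6·1)=3, b=Δ1−h1·(2M1+M2)/6=1
t_q=1/2 → seg 0, τ=1/2; S=-2+10·τ+0·τ²+-3·τ³=21/8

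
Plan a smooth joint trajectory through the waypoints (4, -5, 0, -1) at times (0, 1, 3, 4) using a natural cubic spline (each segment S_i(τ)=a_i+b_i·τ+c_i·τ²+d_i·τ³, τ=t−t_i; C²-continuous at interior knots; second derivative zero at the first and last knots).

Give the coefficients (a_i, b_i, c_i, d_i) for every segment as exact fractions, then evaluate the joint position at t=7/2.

  seg 0: a=4 b=-91/8 c=0 d=19/8
  seg 1: a=-5 b=-17/4 c=57/8 d=-15/8
  seg 2: a=0 b=7/4 c=-33/8 d=11/8
S(7/2) = 1/64

Δ: Δ0=-9, Δ1=5/2, Δ2=-1
row 1: diag=6, rhs=69; c'=1/3, d'=23/2
row 2: denom=6−2·1/3=16/3; d'=(-21−2·23/2)/(16/3)=-33/4
back: M2=-33/4
back: M1=23/2−1/3·-33/4=57/4
M: M0=0, M1=57/4, M2=-33/4, M3=0
seg 0: a=4, c=M0/2=0, d=(M1−M0)/(6·1)=19/8, b=Δ0−h0·(2M0+M1)/6=-91/8
seg 1: a=-5, c=M1/2=57/8, d=(M2−M1)/(6·2)=-15/8, b=Δ1−h1·(2M1+M2)/6=-17/4
seg 2: a=0, c=M2/2=-33/8, d=(M3−M2)/(6·1)=11/8, b=Δ2−h2·(2M2+M3)/6=7/4
t_q=7/2 → seg 2, τ=1/2; S=0+7/4·τ+-33/8·τ²+11/8·τ³=1/64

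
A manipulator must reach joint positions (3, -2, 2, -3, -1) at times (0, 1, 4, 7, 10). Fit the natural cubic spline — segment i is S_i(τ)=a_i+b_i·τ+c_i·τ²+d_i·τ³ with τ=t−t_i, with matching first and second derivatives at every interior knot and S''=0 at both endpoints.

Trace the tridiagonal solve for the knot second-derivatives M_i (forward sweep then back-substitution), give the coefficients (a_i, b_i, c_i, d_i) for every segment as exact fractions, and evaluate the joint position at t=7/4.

Δ: Δ0=-5, Δ1=4/3, Δ2=-5/3, Δ3=2/3
row 1: diag=8, rhs=38; c'=3/8, d'=19/4
row 2: denom=12−3·3/8=87/8; d'=(-18−3·19/4)/(87/8)=-86/29
row 3: denom=12−3·8/29=324/29; d'=(14−3·-86/29)/(324/29)=166/81
back: M3=166/81
back: M2=-86/29−8/29·166/81=-286/81
back: M1=19/4−3/8·-286/81=164/27
M: M0=0, M1=164/27, M2=-286/81, M3=166/81, M4=0
seg 0: a=3, c=M0/2=0, d=(M1−M0)/(6·1)=82/81, b=Δ0−h0·(2M0+M1)/6=-487/81
seg 1: a=-2, c=M1/2=82/27, d=(M2−M1)/(6·3)=-389/729, b=Δ1−h1·(2M1+M2)/6=-241/81
seg 2: a=2, c=M2/2=-143/81, d=(M3−M2)/(6·3)=226/729, b=Δ2−h2·(2M2+M3)/6=68/81
seg 3: a=-3, c=M3/2=83/81, d=(M4−M3)/(6·3)=-83/729, b=Δ3−h3·(2M3+M4)/6=-112/81
t_q=7/4 → seg 1, τ=3/4; S=-2+-241/81·τ+82/27·τ²+-389/729·τ³=-1583/576

  seg 0: a=3 b=-487/81 c=0 d=82/81
  seg 1: a=-2 b=-241/81 c=82/27 d=-389/729
  seg 2: a=2 b=68/81 c=-143/81 d=226/729
  seg 3: a=-3 b=-112/81 c=83/81 d=-83/729
S(7/4) = -1583/576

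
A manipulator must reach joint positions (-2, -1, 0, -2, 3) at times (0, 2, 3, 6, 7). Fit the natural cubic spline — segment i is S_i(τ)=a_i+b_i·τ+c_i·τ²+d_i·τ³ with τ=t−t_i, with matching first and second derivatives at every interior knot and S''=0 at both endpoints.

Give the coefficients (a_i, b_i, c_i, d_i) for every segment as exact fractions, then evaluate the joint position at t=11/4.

  seg 0: a=-2 b=68/483 c=0 d=347/3864
  seg 1: a=-1 b=1177/966 c=347/644 d=-209/276
  seg 2: a=0 b=47/1932 c=-279/161 d=2903/5796
  seg 3: a=-2 b=3043/966 c=1787/644 d=-1787/1932
S(11/4) = -4227/41216

Δ: Δ0=1/2, Δ1=1, Δ2=-2/3, Δ3=5
row 1: diag=6, rhs=3; c'=1/6, d'=1/2
row 2: denom=8−1·1/6=47/6; d'=(-10−1·1/2)/(47/6)=-63/47
row 3: denom=8−3·18/47=322/47; d'=(34−3·-63/47)/(322/47)=1787/322
back: M3=1787/322
back: M2=-63/47−18/47·1787/322=-558/161
back: M1=1/2−1/6·-558/161=347/322
M: M0=0, M1=347/322, M2=-558/161, M3=1787/322, M4=0
seg 0: a=-2, c=M0/2=0, d=(M1−M0)/(6·2)=347/3864, b=Δ0−h0·(2M0+M1)/6=68/483
seg 1: a=-1, c=M1/2=347/644, d=(M2−M1)/(6·1)=-209/276, b=Δ1−h1·(2M1+M2)/6=1177/966
seg 2: a=0, c=M2/2=-279/161, d=(M3−M2)/(6·3)=2903/5796, b=Δ2−h2·(2M2+M3)/6=47/1932
seg 3: a=-2, c=M3/2=1787/644, d=(M4−M3)/(6·1)=-1787/1932, b=Δ3−h3·(2M3+M4)/6=3043/966
t_q=11/4 → seg 1, τ=3/4; S=-1+1177/966·τ+347/644·τ²+-209/276·τ³=-4227/41216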